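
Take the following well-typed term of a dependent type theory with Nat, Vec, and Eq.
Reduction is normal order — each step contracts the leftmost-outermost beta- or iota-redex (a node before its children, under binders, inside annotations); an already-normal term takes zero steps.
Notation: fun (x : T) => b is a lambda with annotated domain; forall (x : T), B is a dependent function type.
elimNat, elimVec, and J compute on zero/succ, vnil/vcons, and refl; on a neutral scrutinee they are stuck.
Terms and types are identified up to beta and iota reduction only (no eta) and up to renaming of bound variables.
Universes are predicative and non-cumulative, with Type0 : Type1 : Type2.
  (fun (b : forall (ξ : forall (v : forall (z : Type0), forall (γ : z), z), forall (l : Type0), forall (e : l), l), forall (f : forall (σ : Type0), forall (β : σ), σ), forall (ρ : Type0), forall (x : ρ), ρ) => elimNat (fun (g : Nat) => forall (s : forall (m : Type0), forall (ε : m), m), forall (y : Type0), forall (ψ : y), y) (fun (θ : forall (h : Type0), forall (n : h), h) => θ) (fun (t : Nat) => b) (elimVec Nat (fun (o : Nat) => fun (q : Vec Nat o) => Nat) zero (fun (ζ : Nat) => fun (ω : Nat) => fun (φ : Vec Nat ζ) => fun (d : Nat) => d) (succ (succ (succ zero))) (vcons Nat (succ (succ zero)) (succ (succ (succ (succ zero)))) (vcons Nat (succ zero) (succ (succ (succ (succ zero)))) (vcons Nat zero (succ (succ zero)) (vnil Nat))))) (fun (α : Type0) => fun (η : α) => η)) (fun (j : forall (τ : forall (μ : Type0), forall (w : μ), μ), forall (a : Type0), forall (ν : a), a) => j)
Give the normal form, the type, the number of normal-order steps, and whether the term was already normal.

normal form:
  fun (b : Type0) => fun (ξ : b) => ξ
inferred type:
  forall (b : Type0), forall (ξ : b), b
normal-order step count: 19
term was already normal: no
first contracted redex: a beta-redex


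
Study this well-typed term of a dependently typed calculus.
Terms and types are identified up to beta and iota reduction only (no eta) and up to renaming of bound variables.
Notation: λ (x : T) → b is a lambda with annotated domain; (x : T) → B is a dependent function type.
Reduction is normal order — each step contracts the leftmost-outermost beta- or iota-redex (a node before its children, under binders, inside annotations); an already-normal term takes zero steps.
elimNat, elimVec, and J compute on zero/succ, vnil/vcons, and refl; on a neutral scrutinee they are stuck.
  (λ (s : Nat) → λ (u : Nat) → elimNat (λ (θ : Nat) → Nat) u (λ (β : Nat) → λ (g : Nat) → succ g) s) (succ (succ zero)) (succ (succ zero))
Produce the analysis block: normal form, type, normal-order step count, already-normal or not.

reduced normal form:
  succ (succ (succ (succ zero)))
the term's type:
  Nat
steps to reach normal form (normal order): 9
started in normal form: no
first redex: a beta-redex


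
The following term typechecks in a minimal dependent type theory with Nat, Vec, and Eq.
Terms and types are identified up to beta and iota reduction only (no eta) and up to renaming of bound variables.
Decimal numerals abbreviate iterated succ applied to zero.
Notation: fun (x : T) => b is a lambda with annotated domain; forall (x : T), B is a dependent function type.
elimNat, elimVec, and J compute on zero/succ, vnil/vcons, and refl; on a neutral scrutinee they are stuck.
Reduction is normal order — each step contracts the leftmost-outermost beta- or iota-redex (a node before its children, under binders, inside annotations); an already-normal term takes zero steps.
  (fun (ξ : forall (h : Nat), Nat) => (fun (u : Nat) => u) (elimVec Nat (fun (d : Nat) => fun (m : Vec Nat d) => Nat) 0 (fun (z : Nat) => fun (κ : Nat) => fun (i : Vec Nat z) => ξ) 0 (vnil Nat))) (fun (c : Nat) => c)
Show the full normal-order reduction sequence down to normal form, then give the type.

reduction (normal order):
  (fun (ξ : forall (h : Nat), Nat) => (fun (u : Nat) => u) (elimVec Nat (fun (d : Nat) => fun (m : Vec Nat d) => Nat) 0 (fun (z : Nat) => fun (κ : Nat) => fun (i : Vec Nat z) => ξ) 0 (vnil Nat))) (fun (c : Nat) => c)
  ~> (fun (ξ : Nat) => ξ) (elimVec Nat (fun (h : Nat) => fun (u : Vec Nat h) => Nat) 0 (fun (d : Nat) => fun (m : Nat) => fun (z : Vec Nat d) => fun (κ : Nat) => κ) 0 (vnil Nat))
  ~> elimVec Nat (fun (ξ : Nat) => fun (h : Vec Nat ξ) => Nat) 0 (fun (u : Nat) => fun (d : Nat) => fun (m : Vec Nat u) => fun (z : Nat) => z) 0 (vnil Nat)
  ~> 0
inferred type:
  Nat


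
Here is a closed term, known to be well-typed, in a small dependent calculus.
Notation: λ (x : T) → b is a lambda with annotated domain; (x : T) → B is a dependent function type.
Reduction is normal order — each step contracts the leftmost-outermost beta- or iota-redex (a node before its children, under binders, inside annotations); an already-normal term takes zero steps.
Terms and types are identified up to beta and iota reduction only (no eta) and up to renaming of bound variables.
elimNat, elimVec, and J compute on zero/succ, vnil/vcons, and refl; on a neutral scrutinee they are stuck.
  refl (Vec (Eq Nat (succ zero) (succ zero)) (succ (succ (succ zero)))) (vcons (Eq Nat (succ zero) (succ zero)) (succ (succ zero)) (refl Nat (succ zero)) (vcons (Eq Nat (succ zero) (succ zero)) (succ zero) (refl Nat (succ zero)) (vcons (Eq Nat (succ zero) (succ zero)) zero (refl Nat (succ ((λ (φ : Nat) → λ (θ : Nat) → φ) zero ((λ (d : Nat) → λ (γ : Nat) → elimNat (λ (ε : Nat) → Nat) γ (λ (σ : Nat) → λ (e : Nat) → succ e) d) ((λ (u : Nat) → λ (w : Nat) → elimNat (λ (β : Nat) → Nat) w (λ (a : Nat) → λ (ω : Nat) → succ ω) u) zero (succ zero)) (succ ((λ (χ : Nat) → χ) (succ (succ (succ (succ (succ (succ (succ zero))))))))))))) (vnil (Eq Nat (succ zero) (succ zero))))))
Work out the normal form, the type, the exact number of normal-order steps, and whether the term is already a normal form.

reduced normal form:
  refl (Vec (Eq Nat (succ zero) (succ zero)) (succ (succ (succ zero)))) (vcons (Eq Nat (succ zero) (succ zero)) (succ (succ zero)) (refl Nat (succ zero)) (vcons (Eq Nat (succ zero) (succ zero)) (succ zero) (refl Nat (succ zero)) (vcons (Eq Nat (succ zero) (succ zero)) zero (refl Nat (succ zero)) (vnil (Eq Nat (succ zero) (succ zero))))))
inferred type:
  Eq (Vec (Eq Nat (succ zero) (succ zero)) (succ (succ (succ zero)))) (vcons (Eq Nat (succ zero) (succ zero)) (succ (succ zero)) (refl Nat (succ zero)) (vcons (Eq Nat (succ zero) (succ zero)) (succ zero) (refl Nat (succ zero)) (vcons (Eq Nat (succ zero) (succ zero)) zero (refl Nat (succ zero)) (vnil (Eq Nat (succ zero) (succ zero)))))) (vcons (Eq Nat (succ zero) (succ zero)) (succ (succ zero)) (refl Nat (succ zero)) (vcons (Eq Nat (succ zero) (succ zero)) (succ zero) (refl Nat (succ zero)) (vcons (Eq Nat (succ zero) (succ zero)) zero (refl Nat (succ zero)) (vnil (Eq Nat (succ zero) (succ zero))))))
steps to reach normal form (normal order): 2
already normal: no
first redex: a beta-redex


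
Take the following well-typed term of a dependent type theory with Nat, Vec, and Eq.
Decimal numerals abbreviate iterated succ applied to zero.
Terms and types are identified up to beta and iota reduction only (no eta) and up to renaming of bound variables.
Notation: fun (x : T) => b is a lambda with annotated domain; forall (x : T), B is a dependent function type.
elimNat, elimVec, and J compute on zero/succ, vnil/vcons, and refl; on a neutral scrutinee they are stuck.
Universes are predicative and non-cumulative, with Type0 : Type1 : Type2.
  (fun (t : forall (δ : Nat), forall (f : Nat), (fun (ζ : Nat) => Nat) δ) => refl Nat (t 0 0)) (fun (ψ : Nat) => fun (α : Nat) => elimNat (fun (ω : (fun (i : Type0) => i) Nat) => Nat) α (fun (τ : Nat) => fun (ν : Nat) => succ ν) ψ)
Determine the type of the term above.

the term's type:
  Eq Nat 0 0


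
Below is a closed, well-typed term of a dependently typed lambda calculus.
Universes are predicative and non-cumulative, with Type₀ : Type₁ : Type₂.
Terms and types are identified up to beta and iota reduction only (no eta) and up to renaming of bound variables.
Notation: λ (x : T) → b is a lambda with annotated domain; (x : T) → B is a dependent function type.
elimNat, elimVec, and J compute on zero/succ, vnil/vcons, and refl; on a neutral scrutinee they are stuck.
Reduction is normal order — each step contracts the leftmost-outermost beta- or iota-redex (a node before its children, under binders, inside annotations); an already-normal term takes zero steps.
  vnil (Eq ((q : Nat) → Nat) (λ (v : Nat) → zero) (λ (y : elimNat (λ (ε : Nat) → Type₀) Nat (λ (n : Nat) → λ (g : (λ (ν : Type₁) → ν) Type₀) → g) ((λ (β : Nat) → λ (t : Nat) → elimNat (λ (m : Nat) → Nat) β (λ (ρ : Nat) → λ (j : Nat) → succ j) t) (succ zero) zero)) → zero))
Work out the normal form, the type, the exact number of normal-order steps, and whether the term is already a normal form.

resulting normal form:
  vnil (Eq ((q : Nat) → Nat) (λ (v : Nat) → zero) (λ (y : Nat) → zero))
inferred type:
  Vec (Eq ((q : Nat) → Nat) (λ (v : Nat) → zero) (λ (y : Nat) → zero)) zero
normal-order step count: 8
term was already normal: no
first redex: a beta-redex


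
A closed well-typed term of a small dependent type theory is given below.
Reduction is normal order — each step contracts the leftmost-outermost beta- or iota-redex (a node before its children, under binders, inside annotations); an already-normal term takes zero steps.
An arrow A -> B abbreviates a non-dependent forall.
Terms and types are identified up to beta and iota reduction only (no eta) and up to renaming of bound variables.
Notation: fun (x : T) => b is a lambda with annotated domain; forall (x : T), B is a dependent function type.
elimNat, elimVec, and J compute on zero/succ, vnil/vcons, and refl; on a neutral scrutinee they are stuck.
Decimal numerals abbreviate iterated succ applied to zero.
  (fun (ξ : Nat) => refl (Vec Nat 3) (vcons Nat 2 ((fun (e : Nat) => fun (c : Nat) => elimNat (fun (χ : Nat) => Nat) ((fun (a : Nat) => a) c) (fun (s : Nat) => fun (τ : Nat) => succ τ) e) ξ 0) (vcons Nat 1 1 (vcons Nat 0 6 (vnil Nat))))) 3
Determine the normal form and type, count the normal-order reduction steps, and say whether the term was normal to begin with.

normal form:
  refl (Vec Nat 3) (vcons Nat 2 3 (vcons Nat 1 1 (vcons Nat 0 6 (vnil Nat))))
inferred type:
  Eq (Vec Nat 3) (vcons Nat 2 3 (vcons Nat 1 1 (vcons Nat 0 6 (vnil Nat)))) (vcons Nat 2 3 (vcons Nat 1 1 (vcons Nat 0 6 (vnil Nat))))
normal-order step count: 14
already normal: no
first contracted redex: a beta-redex


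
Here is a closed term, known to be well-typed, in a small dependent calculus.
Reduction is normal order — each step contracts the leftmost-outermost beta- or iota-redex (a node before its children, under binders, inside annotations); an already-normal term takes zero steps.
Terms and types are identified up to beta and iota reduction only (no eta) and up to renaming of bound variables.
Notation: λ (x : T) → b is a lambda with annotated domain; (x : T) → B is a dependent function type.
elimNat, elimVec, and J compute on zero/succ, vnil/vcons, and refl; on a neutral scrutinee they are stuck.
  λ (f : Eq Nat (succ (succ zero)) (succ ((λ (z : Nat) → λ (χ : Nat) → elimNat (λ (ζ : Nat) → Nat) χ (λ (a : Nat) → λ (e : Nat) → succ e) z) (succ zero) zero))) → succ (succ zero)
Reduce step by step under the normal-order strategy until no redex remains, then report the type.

reduction (normal order):
  λ (f : Eq Nat (succ (succ zero)) (succ ((λ (z : Nat) → λ (χ : Nat) → elimNat (λ (ζ : Nat) → Nat) χ (λ (a : Nat) → λ (e : Nat) → succ e) z) (succ zero) zero))) → succ (succ zero)
  ~> λ (f : Eq Nat (succ (succ zero)) (succ ((λ (z : Nat) → elimNat (λ (χ : Nat) → Nat) z (λ (ζ : Nat) → λ (a : Nat) → succ a) (succ zero)) zero))) → succ (succ zero)
  ~> λ (f : Eq Nat (succ (succ zero)) (succ (elimNat (λ (z : Nat) → Nat) zero (λ (χ : Nat) → λ (ζ : Nat) → succ ζ) (succ zero)))) → succ (succ zero)
  ~> λ (f : Eq Nat (succ (succ zero)) (succ ((λ (z : Nat) → λ (χ : Nat) → succ χ) zero (elimNat (λ (ζ : Nat) → Nat) zero (λ (a : Nat) → λ (e : Nat) → succ e) zero)))) → succ (succ zero)
  ~> λ (f : Eq Nat (succ (succ zero)) (succ ((λ (z : Nat) → succ z) (elimNat (λ (χ : Nat) → Nat) zero (λ (ζ : Nat) → λ (a : Nat) → succ a) zero)))) → succ (succ zero)
  ~> λ (f : Eq Nat (succ (succ zero)) (succ (succ (elimNat (λ (z : Nat) → Nat) zero (λ (χ : Nat) → λ (ζ : Nat) → succ ζ) zero)))) → succ (succ zero)
  ~> λ (f : Eq Nat (succ (succ zero)) (succ (succ zero))) → succ (succ zero)
the term's type:
  (f : Eq Nat (succ (succ zero)) (succ (succ zero))) → Nat


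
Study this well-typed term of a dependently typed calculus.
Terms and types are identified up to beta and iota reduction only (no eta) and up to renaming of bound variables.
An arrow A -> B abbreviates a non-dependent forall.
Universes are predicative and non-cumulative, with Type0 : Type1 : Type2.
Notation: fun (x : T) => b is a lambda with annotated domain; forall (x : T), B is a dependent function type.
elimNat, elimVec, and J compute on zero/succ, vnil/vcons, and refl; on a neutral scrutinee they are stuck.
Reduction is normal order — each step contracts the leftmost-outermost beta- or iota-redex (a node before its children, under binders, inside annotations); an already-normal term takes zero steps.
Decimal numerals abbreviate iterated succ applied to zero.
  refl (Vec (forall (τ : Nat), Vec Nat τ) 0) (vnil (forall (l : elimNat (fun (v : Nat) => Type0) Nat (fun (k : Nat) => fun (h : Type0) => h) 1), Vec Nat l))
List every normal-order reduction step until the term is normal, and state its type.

reduction (normal order):
  refl (Vec (forall (τ : Nat), Vec Nat τ) 0) (vnil (forall (l : elimNat (fun (v : Nat) => Type0) Nat (fun (k : Nat) => fun (h : Type0) => h) 1), Vec Nat l))
  ~> refl (Vec (forall (τ : Nat), Vec Nat τ) 0) (vnil (forall (l : (fun (v : Nat) => fun (k : Type0) => k) 0 (elimNat (fun (h : Nat) => Type0) Nat (fun (z : Nat) => fun (a : Type0) => a) 0)), Vec Nat l))
  ~> refl (Vec (forall (τ : Nat), Vec Nat τ) 0) (vnil (forall (l : (fun (v : Type0) => v) (elimNat (fun (k : Nat) => Type0) Nat (fun (h : Nat) => fun (z : Type0) => z) 0)), Vec Nat l))
  ~> refl (Vec (forall (τ : Nat), Vec Nat τ) 0) (vnil (forall (l : elimNat (fun (v : Nat) => Type0) Nat (fun (k : Nat) => fun (h : Type0) => h) 0), Vec Nat l))
  ~> refl (Vec (forall (τ : Nat), Vec Nat τ) 0) (vnil (forall (l : Nat), Vec Nat l))
inferred type:
  Eq (Vec (forall (τ : Nat), Vec Nat τ) 0) (vnil (forall (l : Nat), Vec Nat l)) (vnil (forall (v : Nat), Vec Nat v))


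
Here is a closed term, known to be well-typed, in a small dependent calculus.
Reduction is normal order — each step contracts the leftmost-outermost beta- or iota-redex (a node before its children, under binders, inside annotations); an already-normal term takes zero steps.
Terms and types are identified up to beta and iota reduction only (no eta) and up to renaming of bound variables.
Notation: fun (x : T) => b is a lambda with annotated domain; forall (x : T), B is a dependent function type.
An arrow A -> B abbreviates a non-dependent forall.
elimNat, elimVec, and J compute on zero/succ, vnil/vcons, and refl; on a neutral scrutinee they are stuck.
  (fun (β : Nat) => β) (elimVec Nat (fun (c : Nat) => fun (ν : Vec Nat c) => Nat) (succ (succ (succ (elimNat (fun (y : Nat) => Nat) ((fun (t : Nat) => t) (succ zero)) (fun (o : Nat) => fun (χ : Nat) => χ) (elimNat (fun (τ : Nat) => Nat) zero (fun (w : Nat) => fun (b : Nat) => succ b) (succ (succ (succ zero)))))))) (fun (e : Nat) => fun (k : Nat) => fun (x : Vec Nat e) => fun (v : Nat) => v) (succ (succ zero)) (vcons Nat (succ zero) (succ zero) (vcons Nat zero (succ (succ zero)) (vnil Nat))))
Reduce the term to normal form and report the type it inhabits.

normal form:
  succ (succ (succ (succ zero)))
type:
  Nat
observation: the leftmost-outermost redex is a beta-redex, and normalization takes 33 steps.


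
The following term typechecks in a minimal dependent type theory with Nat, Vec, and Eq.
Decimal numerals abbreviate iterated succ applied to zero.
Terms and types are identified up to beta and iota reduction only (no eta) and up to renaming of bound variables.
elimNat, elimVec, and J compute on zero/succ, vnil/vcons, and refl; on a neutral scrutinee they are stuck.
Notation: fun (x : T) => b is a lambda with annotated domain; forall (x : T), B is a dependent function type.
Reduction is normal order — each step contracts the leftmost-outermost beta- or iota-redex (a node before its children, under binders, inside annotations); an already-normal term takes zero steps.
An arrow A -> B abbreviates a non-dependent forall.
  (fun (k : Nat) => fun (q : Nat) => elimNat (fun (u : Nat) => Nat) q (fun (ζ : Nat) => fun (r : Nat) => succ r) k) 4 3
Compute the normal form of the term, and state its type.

reduced normal form:
  7
type:
  Nat


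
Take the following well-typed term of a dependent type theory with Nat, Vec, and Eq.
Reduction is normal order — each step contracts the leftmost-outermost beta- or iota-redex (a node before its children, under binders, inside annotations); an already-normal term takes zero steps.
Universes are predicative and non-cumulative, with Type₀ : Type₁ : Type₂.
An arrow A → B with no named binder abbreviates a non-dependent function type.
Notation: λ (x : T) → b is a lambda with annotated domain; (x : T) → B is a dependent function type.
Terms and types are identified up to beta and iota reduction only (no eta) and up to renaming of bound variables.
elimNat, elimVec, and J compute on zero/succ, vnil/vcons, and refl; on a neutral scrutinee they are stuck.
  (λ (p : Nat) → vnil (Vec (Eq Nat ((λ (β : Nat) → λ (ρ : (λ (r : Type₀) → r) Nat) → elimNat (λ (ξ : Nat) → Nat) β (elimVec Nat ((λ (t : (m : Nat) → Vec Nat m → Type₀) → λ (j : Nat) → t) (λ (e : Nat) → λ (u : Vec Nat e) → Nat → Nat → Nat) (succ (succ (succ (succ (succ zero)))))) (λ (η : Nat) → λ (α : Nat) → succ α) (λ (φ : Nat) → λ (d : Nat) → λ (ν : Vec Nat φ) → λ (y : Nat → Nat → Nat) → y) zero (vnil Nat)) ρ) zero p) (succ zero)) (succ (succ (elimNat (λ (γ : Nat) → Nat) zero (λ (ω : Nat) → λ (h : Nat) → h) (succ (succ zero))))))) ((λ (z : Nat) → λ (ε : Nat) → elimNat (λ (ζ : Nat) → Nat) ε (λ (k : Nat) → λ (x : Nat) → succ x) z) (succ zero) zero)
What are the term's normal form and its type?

resulting normal form:
  vnil (Vec (Eq Nat (succ zero) (succ zero)) (succ (succ zero)))
inferred type:
  Vec (Vec (Eq Nat (succ zero) (succ zero)) (succ (succ zero))) zero
observation: 21 normal-order steps separate the term from its normal form.


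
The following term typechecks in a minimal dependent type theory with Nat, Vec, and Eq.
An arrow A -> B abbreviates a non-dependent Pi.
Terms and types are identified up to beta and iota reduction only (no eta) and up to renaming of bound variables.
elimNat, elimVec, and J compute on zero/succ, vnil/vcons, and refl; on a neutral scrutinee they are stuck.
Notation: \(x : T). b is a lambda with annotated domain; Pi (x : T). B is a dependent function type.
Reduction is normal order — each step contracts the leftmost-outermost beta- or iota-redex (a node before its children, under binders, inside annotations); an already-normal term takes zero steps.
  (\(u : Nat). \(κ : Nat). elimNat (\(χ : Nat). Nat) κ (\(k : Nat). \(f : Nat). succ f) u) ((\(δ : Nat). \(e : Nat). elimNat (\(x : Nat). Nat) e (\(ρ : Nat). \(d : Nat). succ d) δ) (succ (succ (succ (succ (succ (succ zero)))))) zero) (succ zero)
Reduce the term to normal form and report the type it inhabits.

resulting normal form:
  succ (succ (succ (succ (succ (succ (succ zero))))))
inferred type:
  Nat


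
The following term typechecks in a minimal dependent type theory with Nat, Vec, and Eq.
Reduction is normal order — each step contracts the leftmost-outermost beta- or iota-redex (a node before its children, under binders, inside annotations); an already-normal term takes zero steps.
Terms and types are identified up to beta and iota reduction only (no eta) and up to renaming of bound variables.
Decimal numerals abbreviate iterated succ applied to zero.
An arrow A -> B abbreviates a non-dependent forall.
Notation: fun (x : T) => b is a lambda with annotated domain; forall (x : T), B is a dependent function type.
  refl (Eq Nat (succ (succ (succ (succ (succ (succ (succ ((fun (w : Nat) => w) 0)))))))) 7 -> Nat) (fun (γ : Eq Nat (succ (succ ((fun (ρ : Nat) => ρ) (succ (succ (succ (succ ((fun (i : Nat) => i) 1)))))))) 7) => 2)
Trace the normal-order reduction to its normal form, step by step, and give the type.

reduction (normal order):
  refl (Eq Nat (succ (succ (succ (succ (succ (succ (succ ((fun (w : Nat) => w) 0)))))))) 7 -> Nat) (fun (γ : Eq Nat (succ (succ ((fun (ρ : Nat) => ρ) (succ (succ (succ (succ ((fun (i : Nat) => i) 1)))))))) 7) => 2)
  ~> refl (Eq Nat 7 7 -> Nat) (fun (w : Eq Nat (succ (succ ((fun (γ : Nat) => γ) (succ (succ (succ (succ ((fun (ρ : Nat) => ρ) 1)))))))) 7) => 2)
  ~> refl (Eq Nat 7 7 -> Nat) (fun (w : Eq Nat (succ (succ (succ (succ (succ (succ ((fun (γ : Nat) => γ) 1))))))) 7) => 2)
  ~> refl (Eq Nat 7 7 -> Nat) (fun (w : Eq Nat 7 7) => 2)
the term's type:
  Eq (Eq Nat 7 7 -> Nat) (fun (w : Eq Nat 7 7) => 2) (fun (γ : Eq Nat 7 7) => 2)


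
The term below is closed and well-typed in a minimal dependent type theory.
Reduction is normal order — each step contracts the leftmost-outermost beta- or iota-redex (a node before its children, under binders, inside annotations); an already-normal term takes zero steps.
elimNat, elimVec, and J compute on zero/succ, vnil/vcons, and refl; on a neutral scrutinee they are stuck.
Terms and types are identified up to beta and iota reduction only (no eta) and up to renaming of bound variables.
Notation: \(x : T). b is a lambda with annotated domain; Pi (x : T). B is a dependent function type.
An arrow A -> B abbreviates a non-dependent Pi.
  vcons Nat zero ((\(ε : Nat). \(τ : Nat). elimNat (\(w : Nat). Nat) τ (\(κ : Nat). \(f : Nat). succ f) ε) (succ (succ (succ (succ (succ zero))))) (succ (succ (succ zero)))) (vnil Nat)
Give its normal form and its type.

normal form:
  vcons Nat zero (succ (succ (succ (succ (succ (succ (succ (succ zero)))))))) (vnil Nat)
the term's type:
  Vec Nat (succ zero)
observation: reduction starts at a beta-redex, and 18 normal-order steps reach the normal form.


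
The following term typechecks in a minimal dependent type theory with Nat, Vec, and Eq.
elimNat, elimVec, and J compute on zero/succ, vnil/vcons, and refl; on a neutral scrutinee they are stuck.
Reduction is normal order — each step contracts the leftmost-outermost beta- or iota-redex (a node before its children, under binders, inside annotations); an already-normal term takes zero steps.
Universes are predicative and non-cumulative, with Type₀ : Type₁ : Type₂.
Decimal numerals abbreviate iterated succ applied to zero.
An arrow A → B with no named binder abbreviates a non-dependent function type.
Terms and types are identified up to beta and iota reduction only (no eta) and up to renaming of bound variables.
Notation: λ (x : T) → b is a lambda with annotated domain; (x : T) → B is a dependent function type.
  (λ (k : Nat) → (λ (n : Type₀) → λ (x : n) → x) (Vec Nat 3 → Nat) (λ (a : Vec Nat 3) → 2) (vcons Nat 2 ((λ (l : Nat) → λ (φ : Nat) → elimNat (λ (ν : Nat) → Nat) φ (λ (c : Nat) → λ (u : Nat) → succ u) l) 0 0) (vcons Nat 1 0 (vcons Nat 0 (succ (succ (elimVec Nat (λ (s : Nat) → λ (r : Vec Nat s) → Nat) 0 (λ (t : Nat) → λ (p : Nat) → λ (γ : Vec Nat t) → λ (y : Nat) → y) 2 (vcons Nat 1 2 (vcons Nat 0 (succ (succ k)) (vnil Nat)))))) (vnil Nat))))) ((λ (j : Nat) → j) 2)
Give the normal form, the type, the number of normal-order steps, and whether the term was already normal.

reduced normal form:
  2
the term's type:
  Nat
steps to reach normal form (normal order): 4
already normal: no
first redex: a beta-redex


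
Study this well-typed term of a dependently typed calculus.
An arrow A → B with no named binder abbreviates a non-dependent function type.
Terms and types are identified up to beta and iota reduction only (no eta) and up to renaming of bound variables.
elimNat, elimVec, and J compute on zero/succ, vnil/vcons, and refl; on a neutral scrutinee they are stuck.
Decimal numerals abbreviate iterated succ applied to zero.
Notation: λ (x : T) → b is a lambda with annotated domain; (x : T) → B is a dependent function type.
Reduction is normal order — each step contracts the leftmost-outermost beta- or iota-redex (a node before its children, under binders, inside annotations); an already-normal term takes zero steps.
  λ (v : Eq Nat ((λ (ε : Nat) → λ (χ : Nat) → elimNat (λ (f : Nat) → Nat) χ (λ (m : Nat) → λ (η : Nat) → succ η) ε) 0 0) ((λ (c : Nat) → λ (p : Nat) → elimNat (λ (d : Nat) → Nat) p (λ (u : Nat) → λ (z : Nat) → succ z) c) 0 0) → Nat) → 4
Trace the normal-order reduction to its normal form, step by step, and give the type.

normal-order reduction:
  λ (v : Eq Nat ((λ (ε : Nat) → λ (χ : Nat) → elimNat (λ (f : Nat) → Nat) χ (λ (m : Nat) → λ (η : Nat) → succ η) ε) 0 0) ((λ (c : Nat) → λ (p : Nat) → elimNat (λ (d : Nat) → Nat) p (λ (u : Nat) → λ (z : Nat) → succ z) c) 0 0) → Nat) → 4
  ~> λ (v : Eq Nat ((λ (ε : Nat) → elimNat (λ (χ : Nat) → Nat) ε (λ (f : Nat) → λ (m : Nat) → succ m) 0) 0) ((λ (η : Nat) → λ (c : Nat) → elimNat (λ (p : Nat) → Nat) c (λ (d : Nat) → λ (u : Nat) → succ u) η) 0 0) → Nat) → 4
  ~> λ (v : Eq Nat (elimNat (λ (ε : Nat) → Nat) 0 (λ (χ : Nat) → λ (f : Nat) → succ f) 0) ((λ (m : Nat) → λ (η : Nat) → elimNat (λ (c : Nat) → Nat) η (λ (p : Nat) → λ (d : Nat) → succ d) m) 0 0) → Nat) → 4
  ~> λ (v : Eq Nat 0 ((λ (ε : Nat) → λ (χ : Nat) → elimNat (λ (f : Nat) → Nat) χ (λ (m : Nat) → λ (η : Nat) → succ η) ε) 0 0) → Nat) → 4
  ~> λ (v : Eq Nat 0 ((λ (ε : Nat) → elimNat (λ (χ : Nat) → Nat) ε (λ (f : Nat) → λ (m : Nat) → succ m) 0) 0) → Nat) → 4
  ~> λ (v : Eq Nat 0 (elimNat (λ (ε : Nat) → Nat) 0 (λ (χ : Nat) → λ (f : Nat) → succ f) 0) → Nat) → 4
  ~> λ (v : Eq Nat 0 0 → Nat) → 4
inferred type:
  (Eq Nat 0 0 → Nat) → Nat


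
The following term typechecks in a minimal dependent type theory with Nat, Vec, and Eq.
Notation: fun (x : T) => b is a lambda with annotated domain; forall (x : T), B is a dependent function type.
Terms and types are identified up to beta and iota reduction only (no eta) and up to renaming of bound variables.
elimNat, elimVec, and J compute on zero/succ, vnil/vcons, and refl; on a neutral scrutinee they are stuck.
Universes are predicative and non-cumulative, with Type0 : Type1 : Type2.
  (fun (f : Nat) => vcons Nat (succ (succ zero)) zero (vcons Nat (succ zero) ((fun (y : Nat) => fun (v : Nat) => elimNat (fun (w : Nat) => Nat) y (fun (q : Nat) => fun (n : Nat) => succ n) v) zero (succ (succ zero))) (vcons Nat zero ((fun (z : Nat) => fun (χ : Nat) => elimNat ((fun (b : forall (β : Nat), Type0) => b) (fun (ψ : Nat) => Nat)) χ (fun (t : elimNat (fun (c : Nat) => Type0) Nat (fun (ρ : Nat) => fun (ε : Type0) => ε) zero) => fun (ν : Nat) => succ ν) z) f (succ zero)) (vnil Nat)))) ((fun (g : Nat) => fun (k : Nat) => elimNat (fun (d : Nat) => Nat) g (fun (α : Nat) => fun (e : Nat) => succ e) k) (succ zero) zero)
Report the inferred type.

inferred type:
  Vec Nat (succ (succ (succ zero)))


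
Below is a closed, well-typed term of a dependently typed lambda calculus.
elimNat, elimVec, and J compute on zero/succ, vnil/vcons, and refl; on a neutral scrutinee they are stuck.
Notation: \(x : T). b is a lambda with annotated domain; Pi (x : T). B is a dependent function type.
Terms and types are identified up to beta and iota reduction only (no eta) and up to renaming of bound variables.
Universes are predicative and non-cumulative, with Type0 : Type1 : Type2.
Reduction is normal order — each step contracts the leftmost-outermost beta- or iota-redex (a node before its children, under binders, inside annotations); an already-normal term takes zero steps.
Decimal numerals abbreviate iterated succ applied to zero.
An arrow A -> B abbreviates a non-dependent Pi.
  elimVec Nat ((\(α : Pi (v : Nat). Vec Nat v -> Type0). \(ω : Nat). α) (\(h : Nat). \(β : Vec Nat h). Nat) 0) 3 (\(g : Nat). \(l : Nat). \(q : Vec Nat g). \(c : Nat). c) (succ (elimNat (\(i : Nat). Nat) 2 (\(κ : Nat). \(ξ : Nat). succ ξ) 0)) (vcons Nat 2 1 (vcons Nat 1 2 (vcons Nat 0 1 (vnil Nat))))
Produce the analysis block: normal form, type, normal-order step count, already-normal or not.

reduced normal form:
  3
inferred type:
  Nat
normal-order step count: 16
already normal: no
first contracted redex: an elimVec iota-redex


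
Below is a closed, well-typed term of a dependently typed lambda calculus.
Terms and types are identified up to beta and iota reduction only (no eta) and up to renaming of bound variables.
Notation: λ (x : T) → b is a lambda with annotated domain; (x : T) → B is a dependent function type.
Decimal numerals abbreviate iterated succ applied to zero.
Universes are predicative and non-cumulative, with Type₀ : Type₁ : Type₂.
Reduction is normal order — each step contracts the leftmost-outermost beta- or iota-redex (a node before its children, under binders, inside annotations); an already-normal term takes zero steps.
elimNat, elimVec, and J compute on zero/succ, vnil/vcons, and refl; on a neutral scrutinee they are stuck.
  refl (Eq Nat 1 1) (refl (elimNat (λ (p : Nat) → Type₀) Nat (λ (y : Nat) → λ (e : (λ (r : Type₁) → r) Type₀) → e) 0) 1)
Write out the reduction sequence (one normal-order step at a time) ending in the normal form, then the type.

normal-order reduction:
  refl (Eq Nat 1 1) (refl (elimNat (λ (p : Nat) → Type₀) Nat (λ (y : Nat) → λ (e : (λ (r : Type₁) → r) Type₀) → e) 0) 1)
  ~> refl (Eq Nat 1 1) (refl Nat 1)
type:
  Eq (Eq Nat 1 1) (refl Nat 1) (refl Nat 1)


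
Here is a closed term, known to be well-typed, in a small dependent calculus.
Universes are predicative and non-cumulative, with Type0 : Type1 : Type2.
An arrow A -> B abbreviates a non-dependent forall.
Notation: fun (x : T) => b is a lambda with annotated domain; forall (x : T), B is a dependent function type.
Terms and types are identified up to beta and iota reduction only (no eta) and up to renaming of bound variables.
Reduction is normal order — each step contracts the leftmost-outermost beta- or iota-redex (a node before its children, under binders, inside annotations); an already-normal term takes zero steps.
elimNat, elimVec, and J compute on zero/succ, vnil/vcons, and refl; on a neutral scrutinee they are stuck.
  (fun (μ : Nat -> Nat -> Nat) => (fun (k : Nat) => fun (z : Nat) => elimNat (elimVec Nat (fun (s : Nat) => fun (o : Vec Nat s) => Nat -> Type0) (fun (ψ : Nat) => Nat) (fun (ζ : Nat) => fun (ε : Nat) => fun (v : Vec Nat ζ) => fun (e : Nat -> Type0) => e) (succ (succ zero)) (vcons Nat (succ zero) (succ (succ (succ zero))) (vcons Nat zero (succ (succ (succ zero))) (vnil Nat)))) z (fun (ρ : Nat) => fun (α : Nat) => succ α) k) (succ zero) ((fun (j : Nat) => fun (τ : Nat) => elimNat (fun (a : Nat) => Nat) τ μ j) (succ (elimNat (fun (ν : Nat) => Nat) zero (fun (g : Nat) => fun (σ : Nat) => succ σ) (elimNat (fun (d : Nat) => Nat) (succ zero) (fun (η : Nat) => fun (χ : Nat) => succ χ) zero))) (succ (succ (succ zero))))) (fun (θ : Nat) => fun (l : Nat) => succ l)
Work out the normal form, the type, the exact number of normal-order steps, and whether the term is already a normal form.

resulting normal form:
  succ (succ (succ (succ (succ (succ zero)))))
the term's type:
  Nat
steps to reach normal form (normal order): 21
term was already normal: no
first redex: a beta-redex


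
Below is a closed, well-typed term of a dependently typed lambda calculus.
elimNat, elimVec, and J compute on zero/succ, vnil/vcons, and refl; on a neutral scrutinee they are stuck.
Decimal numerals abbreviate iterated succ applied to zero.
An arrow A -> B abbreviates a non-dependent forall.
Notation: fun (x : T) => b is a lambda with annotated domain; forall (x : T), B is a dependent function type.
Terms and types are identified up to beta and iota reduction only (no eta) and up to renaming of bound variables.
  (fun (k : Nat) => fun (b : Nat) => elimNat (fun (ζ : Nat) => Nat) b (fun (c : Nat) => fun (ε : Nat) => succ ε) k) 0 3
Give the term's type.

the term's type:
  Nat


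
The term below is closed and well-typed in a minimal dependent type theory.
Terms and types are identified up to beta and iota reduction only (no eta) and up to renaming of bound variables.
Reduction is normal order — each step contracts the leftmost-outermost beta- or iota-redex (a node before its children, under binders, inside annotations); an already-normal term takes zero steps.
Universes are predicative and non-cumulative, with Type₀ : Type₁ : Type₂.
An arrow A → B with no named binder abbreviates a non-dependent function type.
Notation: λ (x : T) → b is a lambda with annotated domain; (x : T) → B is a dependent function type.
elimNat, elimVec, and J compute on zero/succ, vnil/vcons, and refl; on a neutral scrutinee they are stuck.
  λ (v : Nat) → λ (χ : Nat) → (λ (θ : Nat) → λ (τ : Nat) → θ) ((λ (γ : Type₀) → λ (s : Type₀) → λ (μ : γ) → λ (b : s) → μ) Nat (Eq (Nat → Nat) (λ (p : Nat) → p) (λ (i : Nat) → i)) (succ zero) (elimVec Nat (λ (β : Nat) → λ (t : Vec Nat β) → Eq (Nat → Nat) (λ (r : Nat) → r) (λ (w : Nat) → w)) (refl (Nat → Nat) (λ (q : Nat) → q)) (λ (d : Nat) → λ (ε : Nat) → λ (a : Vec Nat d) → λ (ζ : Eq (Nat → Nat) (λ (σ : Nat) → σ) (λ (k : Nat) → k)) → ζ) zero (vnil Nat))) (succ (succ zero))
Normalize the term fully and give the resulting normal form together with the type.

resulting normal form:
  λ (v : Nat) → λ (χ : Nat) → succ zero
the term's type:
  Nat → Nat → Nat
observation: normalization takes exactly 6 steps under the normal-order strategy.


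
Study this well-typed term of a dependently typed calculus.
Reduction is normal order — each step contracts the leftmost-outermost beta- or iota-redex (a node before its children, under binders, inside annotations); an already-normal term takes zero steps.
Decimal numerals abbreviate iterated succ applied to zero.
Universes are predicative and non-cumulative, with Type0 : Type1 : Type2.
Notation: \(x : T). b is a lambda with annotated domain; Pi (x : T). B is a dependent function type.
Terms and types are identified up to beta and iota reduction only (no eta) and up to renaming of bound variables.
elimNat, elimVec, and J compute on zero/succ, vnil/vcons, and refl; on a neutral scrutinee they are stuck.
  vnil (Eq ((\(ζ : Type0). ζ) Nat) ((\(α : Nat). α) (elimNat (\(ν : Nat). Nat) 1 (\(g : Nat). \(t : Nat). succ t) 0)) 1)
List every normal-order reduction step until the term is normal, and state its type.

normal-order reduction:
  vnil (Eq ((\(ζ : Type0). ζ) Nat) ((\(α : Nat). α) (elimNat (\(ν : Nat). Nat) 1 (\(g : Nat). \(t : Nat). succ t) 0)) 1)
  ~> vnil (Eq Nat ((\(ζ : Nat). ζ) (elimNat (\(α : Nat). Nat) 1 (\(ν : Nat). \(g : Nat). succ g) 0)) 1)
  ~> vnil (Eq Nat (elimNat (\(ζ : Nat). Nat) 1 (\(α : Nat). \(ν : Nat). succ ν) 0) 1)
  ~> vnil (Eq Nat 1 1)
the term's type:
  Vec (Eq Nat 1 1) 0


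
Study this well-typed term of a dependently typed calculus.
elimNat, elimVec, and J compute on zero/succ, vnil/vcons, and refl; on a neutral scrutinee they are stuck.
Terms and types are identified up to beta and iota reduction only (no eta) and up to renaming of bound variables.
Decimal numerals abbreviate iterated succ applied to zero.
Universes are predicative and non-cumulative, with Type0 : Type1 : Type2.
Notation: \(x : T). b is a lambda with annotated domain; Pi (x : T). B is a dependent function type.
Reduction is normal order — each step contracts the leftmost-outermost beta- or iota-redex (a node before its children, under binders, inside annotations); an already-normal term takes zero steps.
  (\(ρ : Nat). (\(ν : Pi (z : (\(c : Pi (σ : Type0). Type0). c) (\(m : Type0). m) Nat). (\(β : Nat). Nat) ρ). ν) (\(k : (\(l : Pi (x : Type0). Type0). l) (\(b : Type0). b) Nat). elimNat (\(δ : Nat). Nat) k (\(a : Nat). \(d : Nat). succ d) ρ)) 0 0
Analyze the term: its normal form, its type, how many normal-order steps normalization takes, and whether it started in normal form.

normal form:
  0
inferred type:
  Nat
reduction steps (normal order): 4
already normal: no
first contracted redex: a beta-redex


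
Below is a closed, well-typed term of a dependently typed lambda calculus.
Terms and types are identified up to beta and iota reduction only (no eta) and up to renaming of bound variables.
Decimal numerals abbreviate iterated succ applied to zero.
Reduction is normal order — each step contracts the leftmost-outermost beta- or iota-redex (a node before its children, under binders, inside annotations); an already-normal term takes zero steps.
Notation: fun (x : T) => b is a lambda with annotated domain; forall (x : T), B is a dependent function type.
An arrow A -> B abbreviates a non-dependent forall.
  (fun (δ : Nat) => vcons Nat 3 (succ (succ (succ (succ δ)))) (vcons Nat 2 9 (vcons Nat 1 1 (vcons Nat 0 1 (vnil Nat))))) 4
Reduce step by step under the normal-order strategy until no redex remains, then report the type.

normal-order reduction:
  (fun (δ : Nat) => vcons Nat 3 (succ (succ (succ (succ δ)))) (vcons Nat 2 9 (vcons Nat 1 1 (vcons Nat 0 1 (vnil Nat))))) 4
  ~> vcons Nat 3 8 (vcons Nat 2 9 (vcons Nat 1 1 (vcons Nat 0 1 (vnil Nat))))
type:
  Vec Nat 4


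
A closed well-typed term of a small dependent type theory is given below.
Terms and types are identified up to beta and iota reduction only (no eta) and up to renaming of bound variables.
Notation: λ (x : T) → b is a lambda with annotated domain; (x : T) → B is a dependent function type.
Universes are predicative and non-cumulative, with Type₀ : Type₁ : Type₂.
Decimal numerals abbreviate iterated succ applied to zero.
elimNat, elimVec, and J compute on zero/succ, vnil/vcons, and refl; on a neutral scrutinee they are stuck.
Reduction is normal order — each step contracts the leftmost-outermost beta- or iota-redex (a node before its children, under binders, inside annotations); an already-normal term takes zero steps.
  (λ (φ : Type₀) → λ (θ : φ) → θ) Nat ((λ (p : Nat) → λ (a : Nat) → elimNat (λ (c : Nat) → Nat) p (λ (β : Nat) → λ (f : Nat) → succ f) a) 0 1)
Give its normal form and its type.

resulting normal form:
  1
inferred type:
  Nat
observation: contracting a beta-redex first, the term normalizes in 8 steps.


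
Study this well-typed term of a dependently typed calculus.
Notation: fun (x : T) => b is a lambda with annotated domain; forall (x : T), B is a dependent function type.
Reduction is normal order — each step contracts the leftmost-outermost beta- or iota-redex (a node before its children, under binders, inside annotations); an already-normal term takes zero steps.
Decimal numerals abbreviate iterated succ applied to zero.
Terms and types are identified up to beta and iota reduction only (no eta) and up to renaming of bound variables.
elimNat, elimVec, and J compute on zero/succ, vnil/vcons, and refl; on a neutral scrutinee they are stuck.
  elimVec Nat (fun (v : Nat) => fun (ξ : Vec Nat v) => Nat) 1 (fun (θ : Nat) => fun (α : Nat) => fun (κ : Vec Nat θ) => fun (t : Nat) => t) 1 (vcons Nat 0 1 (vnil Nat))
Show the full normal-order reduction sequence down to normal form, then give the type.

normal-order reduction:
  elimVec Nat (fun (v : Nat) => fun (ξ : Vec Nat v) => Nat) 1 (fun (θ : Nat) => fun (α : Nat) => fun (κ : Vec Nat θ) => fun (t : Nat) => t) 1 (vcons Nat 0 1 (vnil Nat))
  ~> (fun (v : Nat) => fun (ξ : Nat) => fun (θ : Vec Nat v) => fun (α : Nat) => α) 0 1 (vnil Nat) (elimVec Nat (fun (κ : Nat) => fun (t : Vec Nat κ) => Nat) 1 (fun (γ : Nat) => fun (h : Nat) => fun (o : Vec Nat γ) => fun (p : Nat) => p) 0 (vnil Nat))
  ~> (fun (v : Nat) => fun (ξ : Vec Nat 0) => fun (θ : Nat) => θ) 1 (vnil Nat) (elimVec Nat (fun (α : Nat) => fun (κ : Vec Nat α) => Nat) 1 (fun (t : Nat) => fun (γ : Nat) => fun (h : Vec Nat t) => fun (o : Nat) => o) 0 (vnil Nat))
  ~> (fun (v : Vec Nat 0) => fun (ξ : Nat) => ξ) (vnil Nat) (elimVec Nat (fun (θ : Nat) => fun (α : Vec Nat θ) => Nat) 1 (fun (κ : Nat) => fun (t : Nat) => fun (γ : Vec Nat κ) => fun (h : Nat) => h) 0 (vnil Nat))
  ~> (fun (v : Nat) => v) (elimVec Nat (fun (ξ : Nat) => fun (θ : Vec Nat ξ) => Nat) 1 (fun (α : Nat) => fun (κ : Nat) => fun (t : Vec Nat α) => fun (γ : Nat) => γ) 0 (vnil Nat))
  ~> elimVec Nat (fun (v : Nat) => fun (ξ : Vec Nat v) => Nat) 1 (fun (θ : Nat) => fun (α : Nat) => fun (κ : Vec Nat θ) => fun (t : Nat) => t) 0 (vnil Nat)
  ~> 1
the term's type:
  Nat
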